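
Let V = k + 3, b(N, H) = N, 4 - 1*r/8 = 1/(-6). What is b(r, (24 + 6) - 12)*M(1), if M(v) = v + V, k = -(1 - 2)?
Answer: 500/3 ≈ 166.67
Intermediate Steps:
k = 1 (k = -1*(-1) = 1)
r = 100/3 (r = 32 - 8/(-6) = 32 - 8*(-1/6) = 32 + 4/3 = 100/3 ≈ 33.333)
V = 4 (V = 1 + 3 = 4)
M(v) = 4 + v (M(v) = v + 4 = 4 + v)
b(r, (24 + 6) - 12)*M(1) = 100*(4 + 1)/3 = (100/3)*5 = 500/3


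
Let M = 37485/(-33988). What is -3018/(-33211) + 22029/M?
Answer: -1184080078802/59281635 ≈ -19974.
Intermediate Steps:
M = -37485/33988 (M = 37485*(-1/33988) = -37485/33988 ≈ -1.1029)
-3018/(-33211) + 22029/M = -3018/(-33211) + 22029/(-37485/33988) = -3018*(-1/33211) + 22029*(-33988/37485) = 3018/33211 - 35653412/1785 = -1184080078802/59281635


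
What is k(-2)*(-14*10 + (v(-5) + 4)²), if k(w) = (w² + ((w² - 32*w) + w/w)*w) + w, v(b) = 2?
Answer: 14144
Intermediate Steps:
k(w) = w + w² + w*(1 + w² - 32*w) (k(w) = (w² + ((w² - 32*w) + 1)*w) + w = (w² + (1 + w² - 32*w)*w) + w = (w² + w*(1 + w² - 32*w)) + w = w + w² + w*(1 + w² - 32*w))
k(-2)*(-14*10 + (v(-5) + 4)²) = (-2*(2 + (-2)² - 31*(-2)))*(-14*10 + (2 + 4)²) = (-2*(2 + 4 + 62))*(-140 + 6²) = (-2*68)*(-140 + 36) = -136*(-104) = 14144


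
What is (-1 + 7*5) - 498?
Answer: -464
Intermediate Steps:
(-1 + 7*5) - 498 = (-1 + 35) - 498 = 34 - 498 = -464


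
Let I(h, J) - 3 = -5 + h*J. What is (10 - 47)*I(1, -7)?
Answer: 333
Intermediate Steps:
I(h, J) = -2 + J*h (I(h, J) = 3 + (-5 + h*J) = 3 + (-5 + J*h) = -2 + J*h)
(10 - 47)*I(1, -7) = (10 - 47)*(-2 - 7*1) = -37*(-2 - 7) = -37*(-9) = 333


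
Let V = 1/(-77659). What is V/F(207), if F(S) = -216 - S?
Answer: 1/32849757 ≈ 3.0442e-8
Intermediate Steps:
V = -1/77659 ≈ -1.2877e-5
V/F(207) = -1/(77659*(-216 - 1*207)) = -1/(77659*(-216 - 207)) = -1/77659/(-423) = -1/77659*(-1/423) = 1/32849757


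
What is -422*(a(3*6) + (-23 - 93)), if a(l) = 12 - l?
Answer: 51484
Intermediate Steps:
-422*(a(3*6) + (-23 - 93)) = -422*((12 - 3*6) + (-23 - 93)) = -422*((12 - 1*18) - 116) = -422*((12 - 18) - 116) = -422*(-6 - 116) = -422*(-122) = 51484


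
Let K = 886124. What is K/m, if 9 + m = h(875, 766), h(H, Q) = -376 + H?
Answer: 443062/245 ≈ 1808.4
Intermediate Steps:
m = 490 (m = -9 + (-376 + 875) = -9 + 499 = 490)
K/m = 886124/490 = 886124*(1/490) = 443062/245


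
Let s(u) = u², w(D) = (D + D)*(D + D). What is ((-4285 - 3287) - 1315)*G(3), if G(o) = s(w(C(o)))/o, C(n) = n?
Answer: -3839184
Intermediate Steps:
w(D) = 4*D² (w(D) = (2*D)*(2*D) = 4*D²)
G(o) = 16*o³ (G(o) = (4*o²)²/o = (16*o⁴)/o = 16*o³)
((-4285 - 3287) - 1315)*G(3) = ((-4285 - 3287) - 1315)*(16*3³) = (-7572 - 1315)*(16*27) = -8887*432 = -3839184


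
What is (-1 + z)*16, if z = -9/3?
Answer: -64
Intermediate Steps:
z = -3 (z = -9*1/3 = -3)
(-1 + z)*16 = (-1 - 3)*16 = -4*16 = -64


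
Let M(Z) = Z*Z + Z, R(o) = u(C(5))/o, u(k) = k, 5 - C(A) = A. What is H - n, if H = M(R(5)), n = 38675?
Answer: -38675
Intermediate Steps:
C(A) = 5 - A
R(o) = 0 (R(o) = (5 - 1*5)/o = (5 - 5)/o = 0/o = 0)
M(Z) = Z + Z**2 (M(Z) = Z**2 + Z = Z + Z**2)
H = 0 (H = 0*(1 + 0) = 0*1 = 0)
H - n = 0 - 1*38675 = 0 - 38675 = -38675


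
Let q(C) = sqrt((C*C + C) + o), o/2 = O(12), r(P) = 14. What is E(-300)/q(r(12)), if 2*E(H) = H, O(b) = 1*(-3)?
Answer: -25*sqrt(51)/17 ≈ -10.502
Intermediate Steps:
O(b) = -3
E(H) = H/2
o = -6 (o = 2*(-3) = -6)
q(C) = sqrt(-6 + C + C**2) (q(C) = sqrt((C*C + C) - 6) = sqrt((C**2 + C) - 6) = sqrt((C + C**2) - 6) = sqrt(-6 + C + C**2))
E(-300)/q(r(12)) = ((1/2)*(-300))/(sqrt(-6 + 14 + 14**2)) = -150/sqrt(-6 + 14 + 196) = -150*sqrt(51)/102 = -25*sqrt(51)/17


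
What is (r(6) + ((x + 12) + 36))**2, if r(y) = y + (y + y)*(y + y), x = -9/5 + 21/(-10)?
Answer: 3767481/100 ≈ 37675.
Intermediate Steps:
x = -39/10 (x = -9*1/5 + 21*(-1/10) = -9/5 - 21/10 = -39/10 ≈ -3.9000)
r(y) = y + 4*y**2 (r(y) = y + (2*y)*(2*y) = y + 4*y**2)
(r(6) + ((x + 12) + 36))**2 = (6*(1 + 4*6) + ((-39/10 + 12) + 36))**2 = (6*(1 + 24) + (81/10 + 36))**2 = (6*25 + 441/10)**2 = (150 + 441/10)**2 = (1941/10)**2 = 3767481/100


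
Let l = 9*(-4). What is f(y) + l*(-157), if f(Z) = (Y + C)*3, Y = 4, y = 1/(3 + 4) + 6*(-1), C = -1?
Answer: 5661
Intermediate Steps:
y = -41/7 (y = 1/7 - 6 = ⅐ - 6 = -41/7 ≈ -5.8571)
l = -36
f(Z) = 9 (f(Z) = (4 - 1)*3 = 3*3 = 9)
f(y) + l*(-157) = 9 - 36*(-157) = 9 + 5652 = 5661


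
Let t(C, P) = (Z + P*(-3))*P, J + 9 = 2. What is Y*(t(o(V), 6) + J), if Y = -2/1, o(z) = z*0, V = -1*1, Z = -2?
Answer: 254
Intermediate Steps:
J = -7 (J = -9 + 2 = -7)
V = -1
o(z) = 0
t(C, P) = P*(-2 - 3*P) (t(C, P) = (-2 + P*(-3))*P = (-2 - 3*P)*P = P*(-2 - 3*P))
Y = -2 (Y = -2*1 = -2)
Y*(t(o(V), 6) + J) = -2*(-1*6*(2 + 3*6) - 7) = -2*(-1*6*(2 + 18) - 7) = -2*(-1*6*20 - 7) = -2*(-120 - 7) = -2*(-127) = 254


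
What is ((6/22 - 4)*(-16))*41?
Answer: 26896/11 ≈ 2445.1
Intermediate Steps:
((6/22 - 4)*(-16))*41 = ((6*(1/22) - 4)*(-16))*41 = ((3/11 - 4)*(-16))*41 = -41/11*(-16)*41 = (656/11)*41 = 26896/11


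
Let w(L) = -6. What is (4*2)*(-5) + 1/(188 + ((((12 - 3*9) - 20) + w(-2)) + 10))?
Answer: -6279/157 ≈ -39.994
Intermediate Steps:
(4*2)*(-5) + 1/(188 + ((((12 - 3*9) - 20) + w(-2)) + 10)) = (4*2)*(-5) + 1/(188 + ((((12 - 3*9) - 20) - 6) + 10)) = 8*(-5) + 1/(188 + ((((12 - 27) - 20) - 6) + 10)) = -40 + 1/(188 + (((-15 - 20) - 6) + 10)) = -40 + 1/(188 + ((-35 - 6) + 10)) = -40 + 1/(188 + (-41 + 10)) = -40 + 1/(188 - 31) = -40 + 1/157 = -6279/157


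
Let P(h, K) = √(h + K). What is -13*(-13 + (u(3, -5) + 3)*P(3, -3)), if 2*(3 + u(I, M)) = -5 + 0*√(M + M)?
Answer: 169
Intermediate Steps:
P(h, K) = √(K + h)
u(I, M) = -11/2 (u(I, M) = -3 + (-5 + 0*√(M + M))/2 = -3 + (-5 + 0*√(2*M))/2 = -3 + (-5 + 0*(√2*√M))/2 = -3 + (-5 + 0)/2 = -3 + (½)*(-5) = -3 - 5/2 = -11/2)
-13*(-13 + (u(3, -5) + 3)*P(3, -3)) = -13*(-13 + (-11/2 + 3)*√(-3 + 3)) = -13*(-13 - 5*√0/2) = -13*(-13 - 5/2*0) = -13*(-13 + 0) = -13*(-13) = 169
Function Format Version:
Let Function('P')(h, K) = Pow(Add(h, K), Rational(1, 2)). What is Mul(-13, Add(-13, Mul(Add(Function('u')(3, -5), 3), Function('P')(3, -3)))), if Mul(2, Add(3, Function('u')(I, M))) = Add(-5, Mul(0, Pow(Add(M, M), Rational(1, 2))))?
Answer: 169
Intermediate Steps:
Function('P')(h, K) = Pow(Add(K, h), Rational(1, 2))
Function('u')(I, M) = Rational(-11, 2) (Function('u')(I, M) = Add(-3, Mul(Rational(1, 2), Add(-5, Mul(0, Pow(Add(M, M), Rational(1, 2)))))) = Add(-3, Mul(Rational(1, 2), Add(-5, Mul(0, Pow(Mul(2, M), Rational(1, 2)))))) = Add(-3, Mul(Rational(1, 2), Add(-5, Mul(0, Mul(Pow(2, Rational(1, 2)), Pow(M, Rational(1, 2))))))) = Add(-3, Mul(Rational(1, 2), Add(-5, 0))) = Add(-3, Mul(Rational(1, 2), -5)) = Add(-3, Rational(-5, 2)) = Rational(-11, 2))
Mul(-13, Add(-13, Mul(Add(Function('u')(3, -5), 3), Function('P')(3, -3)))) = Mul(-13, Add(-13, Mul(Add(Rational(-11, 2), 3), Pow(Add(-3, 3), Rational(1, 2))))) = Mul(-13, Add(-13, Mul(Rational(-5, 2), Pow(0, Rational(1, 2))))) = Mul(-13, Add(-13, Mul(Rational(-5, 2), 0))) = Mul(-13, Add(-13, 0)) = Mul(-13, -13) = 169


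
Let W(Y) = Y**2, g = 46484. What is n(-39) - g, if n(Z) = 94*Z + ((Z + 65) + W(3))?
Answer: -50115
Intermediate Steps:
n(Z) = 74 + 95*Z (n(Z) = 94*Z + ((Z + 65) + 3**2) = 94*Z + ((65 + Z) + 9) = 94*Z + (74 + Z) = 74 + 95*Z)
n(-39) - g = (74 + 95*(-39)) - 1*46484 = (74 - 3705) - 46484 = -3631 - 46484 = -50115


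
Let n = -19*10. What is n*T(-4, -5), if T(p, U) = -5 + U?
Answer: 1900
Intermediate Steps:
n = -190
n*T(-4, -5) = -190*(-5 - 5) = -190*(-10) = 1900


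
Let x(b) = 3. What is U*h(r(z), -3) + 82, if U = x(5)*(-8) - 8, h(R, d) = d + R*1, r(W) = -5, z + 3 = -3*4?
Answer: 338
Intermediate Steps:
z = -15 (z = -3 - 3*4 = -3 - 12 = -15)
h(R, d) = R + d (h(R, d) = d + R = R + d)
U = -32 (U = 3*(-8) - 8 = -24 - 8 = -32)
U*h(r(z), -3) + 82 = -32*(-5 - 3) + 82 = -32*(-8) + 82 = 256 + 82 = 338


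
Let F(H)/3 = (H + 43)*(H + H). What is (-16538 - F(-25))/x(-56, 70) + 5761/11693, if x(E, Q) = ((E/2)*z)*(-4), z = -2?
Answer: 81549099/1309616 ≈ 62.269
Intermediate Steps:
F(H) = 6*H*(43 + H) (F(H) = 3*((H + 43)*(H + H)) = 3*((43 + H)*(2*H)) = 3*(2*H*(43 + H)) = 6*H*(43 + H))
x(E, Q) = 4*E (x(E, Q) = ((E/2)*(-2))*(-4) = -E*(-4) = 4*E)
(-16538 - F(-25))/x(-56, 70) + 5761/11693 = (-16538 - 6*(-25)*(43 - 25))/((4*(-56))) + 5761/11693 = (-16538 - 6*(-25)*18)/(-224) + 5761*(1/11693) = (-16538 - 1*(-2700))*(-1/224) + 5761/11693 = (-16538 + 2700)*(-1/224) + 5761/11693 = -13838*(-1/224) + 5761/11693 = 6919/112 + 5761/11693 = 81549099/1309616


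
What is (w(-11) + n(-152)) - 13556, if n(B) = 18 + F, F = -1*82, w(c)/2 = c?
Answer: -13642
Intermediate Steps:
w(c) = 2*c
F = -82
n(B) = -64 (n(B) = 18 - 82 = -64)
(w(-11) + n(-152)) - 13556 = (2*(-11) - 64) - 13556 = (-22 - 64) - 13556 = -86 - 13556 = -13642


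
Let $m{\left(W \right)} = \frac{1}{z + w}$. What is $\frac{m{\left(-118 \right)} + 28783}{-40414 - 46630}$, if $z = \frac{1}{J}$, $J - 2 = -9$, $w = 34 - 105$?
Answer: $- \frac{14333927}{43347912} \approx -0.33067$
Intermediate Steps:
$w = -71$
$J = -7$ ($J = 2 - 9 = -7$)
$z = - \frac{1}{7}$ ($z = \frac{1}{-7} = - \frac{1}{7} \approx -0.14286$)
$m{\left(W \right)} = - \frac{7}{498}$ ($m{\left(W \right)} = \frac{1}{- \frac{1}{7} - 71} = \frac{1}{- \frac{498}{7}} = - \frac{7}{498}$)
$\frac{m{\left(-118 \right)} + 28783}{-40414 - 46630} = \frac{- \frac{7}{498} + 28783}{-40414 - 46630} = \frac{14333927}{498 \left(-87044\right)} = \frac{14333927}{498} \left(- \frac{1}{87044}\right) = - \frac{14333927}{43347912}$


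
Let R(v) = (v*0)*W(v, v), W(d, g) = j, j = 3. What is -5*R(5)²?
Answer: 0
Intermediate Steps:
W(d, g) = 3
R(v) = 0 (R(v) = (v*0)*3 = 0*3 = 0)
-5*R(5)² = -5*0² = -5*0 = 0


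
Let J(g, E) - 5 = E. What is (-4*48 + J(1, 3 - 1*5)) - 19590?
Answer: -19779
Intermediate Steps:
J(g, E) = 5 + E
(-4*48 + J(1, 3 - 1*5)) - 19590 = (-4*48 + (5 + (3 - 1*5))) - 19590 = (-192 + (5 + (3 - 5))) - 19590 = (-192 + (5 - 2)) - 19590 = (-192 + 3) - 19590 = -189 - 19590 = -19779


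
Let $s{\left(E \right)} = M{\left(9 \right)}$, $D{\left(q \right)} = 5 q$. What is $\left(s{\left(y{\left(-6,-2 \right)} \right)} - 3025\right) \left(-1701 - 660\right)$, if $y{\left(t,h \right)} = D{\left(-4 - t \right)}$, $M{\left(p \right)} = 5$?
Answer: $7130220$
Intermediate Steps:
$y{\left(t,h \right)} = -20 - 5 t$ ($y{\left(t,h \right)} = 5 \left(-4 - t\right) = -20 - 5 t$)
$s{\left(E \right)} = 5$
$\left(s{\left(y{\left(-6,-2 \right)} \right)} - 3025\right) \left(-1701 - 660\right) = \left(5 - 3025\right) \left(-1701 - 660\right) = \left(-3020\right) \left(-2361\right) = 7130220$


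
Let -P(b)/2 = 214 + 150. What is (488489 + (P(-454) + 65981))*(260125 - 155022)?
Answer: 58199945426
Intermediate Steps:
P(b) = -728 (P(b) = -2*(214 + 150) = -2*364 = -728)
(488489 + (P(-454) + 65981))*(260125 - 155022) = (488489 + (-728 + 65981))*(260125 - 155022) = (488489 + 65253)*105103 = 553742*105103 = 58199945426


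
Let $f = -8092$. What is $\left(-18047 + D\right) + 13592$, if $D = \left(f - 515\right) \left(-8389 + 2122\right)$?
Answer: $53935614$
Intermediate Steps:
$D = 53940069$ ($D = \left(-8092 - 515\right) \left(-8389 + 2122\right) = \left(-8607\right) \left(-6267\right) = 53940069$)
$\left(-18047 + D\right) + 13592 = \left(-18047 + 53940069\right) + 13592 = 53922022 + 13592 = 53935614$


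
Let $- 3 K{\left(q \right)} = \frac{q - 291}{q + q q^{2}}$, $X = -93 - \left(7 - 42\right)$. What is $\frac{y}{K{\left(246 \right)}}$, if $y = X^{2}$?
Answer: $\frac{16693493416}{5} \approx 3.3387 \cdot 10^{9}$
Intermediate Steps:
$X = -58$ ($X = -93 - \left(7 - 42\right) = -93 - -35 = -93 + 35 = -58$)
$y = 3364$ ($y = \left(-58\right)^{2} = 3364$)
$K{\left(q \right)} = - \frac{-291 + q}{3 \left(q + q^{3}\right)}$ ($K{\left(q \right)} = - \frac{\left(q - 291\right) \frac{1}{q + q q^{2}}}{3} = - \frac{\left(-291 + q\right) \frac{1}{q + q^{3}}}{3} = - \frac{\frac{1}{q + q^{3}} \left(-291 + q\right)}{3} = - \frac{-291 + q}{3 \left(q + q^{3}\right)}$)
$\frac{y}{K{\left(246 \right)}} = \frac{3364}{\frac{1}{3} \cdot \frac{1}{246} \frac{1}{1 + 246^{2}} \left(291 - 246\right)} = \frac{3364}{\frac{1}{3} \cdot \frac{1}{246} \frac{1}{1 + 60516} \left(291 - 246\right)} = \frac{3364}{\frac{1}{3} \cdot \frac{1}{246} \cdot \frac{1}{60517} \cdot 45} = \frac{3364}{\frac{5}{4962394}} = 3364 \cdot \frac{4962394}{5} = \frac{16693493416}{5}$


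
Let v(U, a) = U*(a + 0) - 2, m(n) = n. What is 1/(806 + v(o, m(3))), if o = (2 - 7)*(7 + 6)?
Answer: 1/609 ≈ 0.0016420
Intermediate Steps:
o = -65 (o = -5*13 = -65)
v(U, a) = -2 + U*a (v(U, a) = U*a - 2 = -2 + U*a)
1/(806 + v(o, m(3))) = 1/(806 + (-2 - 65*3)) = 1/(806 + (-2 - 195)) = 1/(806 - 197) = 1/609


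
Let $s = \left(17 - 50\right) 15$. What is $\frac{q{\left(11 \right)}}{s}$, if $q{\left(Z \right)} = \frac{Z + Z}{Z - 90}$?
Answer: $\frac{2}{3555} \approx 0.00056259$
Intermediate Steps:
$q{\left(Z \right)} = \frac{2 Z}{-90 + Z}$
$s = -495$ ($s = \left(-33\right) 15 = -495$)
$\frac{q{\left(11 \right)}}{s} = \frac{2 \cdot 11 \frac{1}{-90 + 11}}{-495} = 2 \cdot 11 \frac{1}{-79} \left(- \frac{1}{495}\right) = 2 \cdot 11 \left(- \frac{1}{79}\right) \left(- \frac{1}{495}\right) = \left(- \frac{22}{79}\right) \left(- \frac{1}{495}\right) = \frac{2}{3555}$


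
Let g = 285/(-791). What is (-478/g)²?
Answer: 142958097604/81225 ≈ 1.7600e+6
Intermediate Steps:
g = -285/791 (g = 285*(-1/791) = -285/791 ≈ -0.36030)
(-478/g)² = (-478/(-285/791))² = (-478*(-791/285))² = (378098/285)² = 142958097604/81225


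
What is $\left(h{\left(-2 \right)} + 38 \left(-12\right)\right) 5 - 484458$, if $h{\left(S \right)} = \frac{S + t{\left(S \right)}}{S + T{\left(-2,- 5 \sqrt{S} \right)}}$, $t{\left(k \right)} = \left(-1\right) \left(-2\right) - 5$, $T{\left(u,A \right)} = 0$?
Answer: $- \frac{973451}{2} \approx -4.8673 \cdot 10^{5}$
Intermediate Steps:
$t{\left(k \right)} = -3$ ($t{\left(k \right)} = 2 - 5 = -3$)
$h{\left(S \right)} = \frac{-3 + S}{S}$ ($h{\left(S \right)} = \frac{S - 3}{S + 0} = \frac{-3 + S}{S}$)
$\left(h{\left(-2 \right)} + 38 \left(-12\right)\right) 5 - 484458 = \left(\frac{-3 - 2}{-2} + 38 \left(-12\right)\right) 5 - 484458 = \left(\left(- \frac{1}{2}\right) \left(-5\right) - 456\right) 5 - 484458 = \left(\frac{5}{2} - 456\right) 5 - 484458 = \left(- \frac{907}{2}\right) 5 - 484458 = - \frac{4535}{2} - 484458 = - \frac{973451}{2}$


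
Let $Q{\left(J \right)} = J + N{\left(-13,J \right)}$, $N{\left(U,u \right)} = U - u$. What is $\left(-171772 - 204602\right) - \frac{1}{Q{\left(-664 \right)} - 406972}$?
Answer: $- \frac{153178572389}{406985} \approx -3.7637 \cdot 10^{5}$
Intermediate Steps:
$Q{\left(J \right)} = -13$ ($Q{\left(J \right)} = J - \left(13 + J\right) = -13$)
$\left(-171772 - 204602\right) - \frac{1}{Q{\left(-664 \right)} - 406972} = \left(-171772 - 204602\right) - \frac{1}{-13 - 406972} = -376374 - \frac{1}{-406985} = -376374 - - \frac{1}{406985} = -376374 + \frac{1}{406985} = - \frac{153178572389}{406985}$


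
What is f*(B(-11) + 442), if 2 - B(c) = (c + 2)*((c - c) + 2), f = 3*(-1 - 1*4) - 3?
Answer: -8316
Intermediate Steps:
f = -18 (f = 3*(-1 - 4) - 3 = 3*(-5) - 3 = -15 - 3 = -18)
B(c) = -2 - 2*c (B(c) = 2 - (c + 2)*((c - c) + 2) = 2 - (2 + c)*(0 + 2) = 2 - (2 + c)*2 = 2 - (4 + 2*c) = 2 + (-4 - 2*c) = -2 - 2*c)
f*(B(-11) + 442) = -18*((-2 - 2*(-11)) + 442) = -18*((-2 + 22) + 442) = -18*(20 + 442) = -18*462 = -8316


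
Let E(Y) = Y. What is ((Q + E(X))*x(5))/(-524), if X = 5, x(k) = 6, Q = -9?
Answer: 6/131 ≈ 0.045802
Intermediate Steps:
((Q + E(X))*x(5))/(-524) = ((-9 + 5)*6)/(-524) = -4*6*(-1/524) = -24*(-1/524) = 6/131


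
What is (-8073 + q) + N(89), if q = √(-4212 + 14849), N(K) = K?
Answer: -7984 + √10637 ≈ -7880.9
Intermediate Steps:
q = √10637 ≈ 103.14
(-8073 + q) + N(89) = (-8073 + √10637) + 89 = -7984 + √10637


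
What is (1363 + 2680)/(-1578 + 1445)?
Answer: -4043/133 ≈ -30.398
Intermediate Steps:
(1363 + 2680)/(-1578 + 1445) = 4043/(-133) = 4043*(-1/133) = -4043/133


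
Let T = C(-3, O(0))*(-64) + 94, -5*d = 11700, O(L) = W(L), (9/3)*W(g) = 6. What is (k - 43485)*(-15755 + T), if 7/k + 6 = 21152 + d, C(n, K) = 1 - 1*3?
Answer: 12702559700299/18806 ≈ 6.7545e+8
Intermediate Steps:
W(g) = 2 (W(g) = (⅓)*6 = 2)
O(L) = 2
d = -2340 (d = -⅕*11700 = -2340)
C(n, K) = -2 (C(n, K) = 1 - 3 = -2)
k = 7/18806 (k = 7/(-6 + (21152 - 2340)) = 7/(-6 + 18812) = 7/18806 ≈ 0.00037222)
T = 222 (T = -2*(-64) + 94 = 128 + 94 = 222)
(k - 43485)*(-15755 + T) = (7/18806 - 43485)*(-15755 + 222) = -817778903/18806*(-15533) = 12702559700299/18806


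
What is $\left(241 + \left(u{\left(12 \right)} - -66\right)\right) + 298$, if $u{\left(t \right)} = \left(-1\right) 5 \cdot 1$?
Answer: $600$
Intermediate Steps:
$u{\left(t \right)} = -5$ ($u{\left(t \right)} = \left(-5\right) 1 = -5$)
$\left(241 + \left(u{\left(12 \right)} - -66\right)\right) + 298 = \left(241 - -61\right) + 298 = \left(241 + \left(-5 + 66\right)\right) + 298 = \left(241 + 61\right) + 298 = 302 + 298 = 600$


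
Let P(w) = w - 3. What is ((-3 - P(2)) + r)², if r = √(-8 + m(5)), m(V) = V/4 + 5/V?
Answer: (4 - I*√23)²/4 ≈ -1.75 - 9.5917*I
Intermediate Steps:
P(w) = -3 + w
m(V) = 5/V + V/4 (m(V) = V*(¼) + 5/V = V/4 + 5/V = 5/V + V/4)
r = I*√23/2 (r = √(-8 + (5/5 + (¼)*5)) = √(-8 + (5*(⅕) + 5/4)) = √(-8 + (1 + 5/4)) = √(-8 + 9/4) = √(-23/4) = I*√23/2 ≈ 2.3979*I)
((-3 - P(2)) + r)² = ((-3 - (-3 + 2)) + I*√23/2)² = ((-3 - 1*(-1)) + I*√23/2)² = ((-3 + 1) + I*√23/2)² = (-2 + I*√23/2)²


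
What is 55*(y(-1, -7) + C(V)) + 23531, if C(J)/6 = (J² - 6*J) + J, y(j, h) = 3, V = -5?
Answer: 40196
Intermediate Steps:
C(J) = -30*J + 6*J² (C(J) = 6*((J² - 6*J) + J) = 6*(J² - 5*J) = -30*J + 6*J²)
55*(y(-1, -7) + C(V)) + 23531 = 55*(3 + 6*(-5)*(-5 - 5)) + 23531 = 55*(3 + 6*(-5)*(-10)) + 23531 = 55*(3 + 300) + 23531 = 55*303 + 23531 = 16665 + 23531 = 40196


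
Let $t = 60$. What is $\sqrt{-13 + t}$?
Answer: $\sqrt{47} \approx 6.8557$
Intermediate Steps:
$\sqrt{-13 + t} = \sqrt{-13 + 60} = \sqrt{47}$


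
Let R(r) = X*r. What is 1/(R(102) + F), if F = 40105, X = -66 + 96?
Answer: 1/43165 ≈ 2.3167e-5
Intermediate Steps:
X = 30
R(r) = 30*r
1/(R(102) + F) = 1/(30*102 + 40105) = 1/(3060 + 40105) = 1/43165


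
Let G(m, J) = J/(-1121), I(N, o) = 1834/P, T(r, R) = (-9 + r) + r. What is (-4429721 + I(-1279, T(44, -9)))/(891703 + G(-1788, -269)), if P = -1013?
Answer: -5030273621047/1012594123316 ≈ -4.9677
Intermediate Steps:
T(r, R) = -9 + 2*r
I(N, o) = -1834/1013 (I(N, o) = 1834/(-1013) = 1834*(-1/1013) = -1834/1013)
G(m, J) = -J/1121 (G(m, J) = J*(-1/1121) = -J/1121)
(-4429721 + I(-1279, T(44, -9)))/(891703 + G(-1788, -269)) = (-4429721 - 1834/1013)/(891703 - 1/1121*(-269)) = -4487309207/(1013*(891703 + 269/1121)) = -4487309207/(1013*999599332/1121) = -4487309207/1013*1121/999599332 = -5030273621047/1012594123316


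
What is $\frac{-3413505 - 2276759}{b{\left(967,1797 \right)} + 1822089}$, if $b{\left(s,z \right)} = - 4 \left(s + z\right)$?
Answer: $- \frac{5690264}{1811033} \approx -3.142$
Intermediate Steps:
$b{\left(s,z \right)} = - 4 s - 4 z$
$\frac{-3413505 - 2276759}{b{\left(967,1797 \right)} + 1822089} = \frac{-3413505 - 2276759}{\left(\left(-4\right) 967 - 7188\right) + 1822089} = - \frac{5690264}{\left(-3868 - 7188\right) + 1822089} = - \frac{5690264}{-11056 + 1822089} = - \frac{5690264}{1811033}$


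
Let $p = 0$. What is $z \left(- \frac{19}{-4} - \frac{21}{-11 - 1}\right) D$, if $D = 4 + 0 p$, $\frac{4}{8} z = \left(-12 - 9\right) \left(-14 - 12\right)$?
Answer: $28392$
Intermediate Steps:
$z = 1092$ ($z = 2 \left(-12 - 9\right) \left(-14 - 12\right) = 2 \left(\left(-21\right) \left(-26\right)\right) = 2 \cdot 546 = 1092$)
$D = 4$ ($D = 4 + 0 \cdot 0 = 4 + 0 = 4$)
$z \left(- \frac{19}{-4} - \frac{21}{-11 - 1}\right) D = 1092 \left(- \frac{19}{-4} - \frac{21}{-11 - 1}\right) 4 = 1092 \left(\left(-19\right) \left(- \frac{1}{4}\right) - \frac{21}{-12}\right) 4 = 1092 \left(\frac{19}{4} - - \frac{7}{4}\right) 4 = 1092 \left(\frac{19}{4} + \frac{7}{4}\right) 4 = 1092 \cdot \frac{13}{2} \cdot 4 = 7098 \cdot 4 = 28392$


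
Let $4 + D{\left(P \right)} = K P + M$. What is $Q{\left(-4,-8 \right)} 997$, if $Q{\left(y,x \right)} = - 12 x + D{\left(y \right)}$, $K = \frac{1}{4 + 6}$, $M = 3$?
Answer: $\frac{471581}{5} \approx 94316.0$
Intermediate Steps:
$K = \frac{1}{10} \approx 0.1$
$D{\left(P \right)} = -1 + \frac{P}{10}$ ($D{\left(P \right)} = -4 + \left(\frac{P}{10} + 3\right) = -4 + \left(3 + \frac{P}{10}\right) = -1 + \frac{P}{10}$)
$Q{\left(y,x \right)} = -1 - 12 x + \frac{y}{10}$ ($Q{\left(y,x \right)} = - 12 x + \left(-1 + \frac{y}{10}\right) = -1 - 12 x + \frac{y}{10}$)
$Q{\left(-4,-8 \right)} 997 = \left(-1 - -96 + \frac{1}{10} \left(-4\right)\right) 997 = \left(-1 + 96 - \frac{2}{5}\right) 997 = \frac{473}{5} \cdot 997 = \frac{471581}{5}$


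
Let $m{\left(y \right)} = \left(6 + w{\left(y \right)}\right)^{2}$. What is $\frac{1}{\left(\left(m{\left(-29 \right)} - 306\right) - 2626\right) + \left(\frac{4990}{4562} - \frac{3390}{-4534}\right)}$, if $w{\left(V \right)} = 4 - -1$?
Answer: $- \frac{5171027}{14526234437} \approx -0.00035598$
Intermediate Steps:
$w{\left(V \right)} = 5$ ($w{\left(V \right)} = 4 + 1 = 5$)
$m{\left(y \right)} = 121$ ($m{\left(y \right)} = \left(6 + 5\right)^{2} = 11^{2} = 121$)
$\frac{1}{\left(\left(m{\left(-29 \right)} - 306\right) - 2626\right) + \left(\frac{4990}{4562} - \frac{3390}{-4534}\right)} = \frac{1}{\left(\left(121 - 306\right) - 2626\right) + \left(\frac{4990}{4562} - \frac{3390}{-4534}\right)} = \frac{1}{\left(-185 - 2626\right) + \left(4990 \cdot \frac{1}{4562} - - \frac{1695}{2267}\right)} = \frac{1}{-2811 + \left(\frac{2495}{2281} + \frac{1695}{2267}\right)} = \frac{1}{-2811 + \frac{9522460}{5171027}} = \frac{1}{- \frac{14526234437}{5171027}} = - \frac{5171027}{14526234437}$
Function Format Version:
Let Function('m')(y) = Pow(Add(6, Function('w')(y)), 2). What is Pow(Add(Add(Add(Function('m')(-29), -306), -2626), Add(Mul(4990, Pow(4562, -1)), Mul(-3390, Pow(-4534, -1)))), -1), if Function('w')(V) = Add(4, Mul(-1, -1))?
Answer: Rational(-5171027, 14526234437) ≈ -0.00035598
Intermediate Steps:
Function('w')(V) = 5 (Function('w')(V) = Add(4, 1) = 5)
Function('m')(y) = 121 (Function('m')(y) = Pow(Add(6, 5), 2) = Pow(11, 2) = 121)
Pow(Add(Add(Add(Function('m')(-29), -306), -2626), Add(Mul(4990, Pow(4562, -1)), Mul(-3390, Pow(-4534, -1)))), -1) = Pow(Add(Add(Add(121, -306), -2626), Add(Mul(4990, Pow(4562, -1)), Mul(-3390, Pow(-4534, -1)))), -1) = Pow(Add(Add(-185, -2626), Add(Mul(4990, Rational(1, 4562)), Mul(-3390, Rational(-1, 4534)))), -1) = Pow(Add(-2811, Add(Rational(2495, 2281), Rational(1695, 2267))), -1) = Pow(Add(-2811, Rational(9522460, 5171027)), -1) = Pow(Rational(-14526234437, 5171027), -1) = Rational(-5171027, 14526234437)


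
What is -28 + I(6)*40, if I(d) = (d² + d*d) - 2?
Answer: 2772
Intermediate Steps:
I(d) = -2 + 2*d² (I(d) = (d² + d²) - 2 = 2*d² - 2 = -2 + 2*d²)
-28 + I(6)*40 = -28 + (-2 + 2*6²)*40 = -28 + (-2 + 2*36)*40 = -28 + (-2 + 72)*40 = -28 + 70*40 = -28 + 2800 = 2772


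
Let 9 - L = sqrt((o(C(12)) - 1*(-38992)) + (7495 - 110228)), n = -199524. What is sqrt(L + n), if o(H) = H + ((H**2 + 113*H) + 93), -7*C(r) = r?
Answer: sqrt(-9776235 - 42*I*sqrt(86894))/7 ≈ 0.28283 - 446.67*I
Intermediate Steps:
C(r) = -r/7
o(H) = 93 + H**2 + 114*H (o(H) = H + (93 + H**2 + 113*H) = 93 + H**2 + 114*H)
L = 9 - 6*I*sqrt(86894)/7 (L = 9 - sqrt(((93 + (-1/7*12)**2 + 114*(-1/7*12)) - 1*(-38992)) + (7495 - 110228)) = 9 - sqrt(((93 + (-12/7)**2 + 114*(-12/7)) + 38992) - 102733) = 9 - sqrt(((93 + 144/49 - 1368/7) + 38992) - 102733) = 9 - sqrt((-4875/49 + 38992) - 102733) = 9 - sqrt(1905733/49 - 102733) = 9 - sqrt(-3128184/49) = 9 - 6*I*sqrt(86894)/7 ≈ 9.0 - 252.67*I)
sqrt(L + n) = sqrt((9 - 6*I*sqrt(86894)/7) - 199524) = sqrt(-199515 - 6*I*sqrt(86894)/7)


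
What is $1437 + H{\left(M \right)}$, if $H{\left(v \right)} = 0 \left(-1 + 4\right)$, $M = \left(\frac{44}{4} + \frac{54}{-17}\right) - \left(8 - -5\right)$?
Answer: $1437$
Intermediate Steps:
$M = - \frac{88}{17}$ ($M = \left(44 \cdot \frac{1}{4} + 54 \left(- \frac{1}{17}\right)\right) - \left(8 + 5\right) = \left(11 - \frac{54}{17}\right) - 13 = \frac{133}{17} - 13 = - \frac{88}{17} \approx -5.1765$)
$H{\left(v \right)} = 0$ ($H{\left(v \right)} = 0 \cdot 3 = 0$)
$1437 + H{\left(M \right)} = 1437 + 0 = 1437$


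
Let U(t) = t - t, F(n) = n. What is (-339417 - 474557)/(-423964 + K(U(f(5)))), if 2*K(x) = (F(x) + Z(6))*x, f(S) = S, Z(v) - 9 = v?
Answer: 406987/211982 ≈ 1.9199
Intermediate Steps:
Z(v) = 9 + v
U(t) = 0
K(x) = x*(15 + x)/2 (K(x) = ((x + (9 + 6))*x)/2 = ((x + 15)*x)/2 = ((15 + x)*x)/2 = (x*(15 + x))/2 = x*(15 + x)/2)
(-339417 - 474557)/(-423964 + K(U(f(5)))) = (-339417 - 474557)/(-423964 + (½)*0*(15 + 0)) = -813974/(-423964 + (½)*0*15) = -813974/(-423964 + 0) = -813974/(-423964) = -813974*(-1/423964) = 406987/211982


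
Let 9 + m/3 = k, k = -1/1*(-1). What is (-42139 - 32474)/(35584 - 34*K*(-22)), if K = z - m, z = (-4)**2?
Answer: -74613/65504 ≈ -1.1391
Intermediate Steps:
k = 1 (k = -1*1*(-1) = -1*(-1) = 1)
m = -24 (m = -27 + 3*1 = -27 + 3 = -24)
z = 16
K = 40 (K = 16 - 1*(-24) = 16 + 24 = 40)
(-42139 - 32474)/(35584 - 34*K*(-22)) = (-42139 - 32474)/(35584 - 34*40*(-22)) = -74613/(35584 - 1360*(-22)) = -74613/(35584 + 29920) = -74613/65504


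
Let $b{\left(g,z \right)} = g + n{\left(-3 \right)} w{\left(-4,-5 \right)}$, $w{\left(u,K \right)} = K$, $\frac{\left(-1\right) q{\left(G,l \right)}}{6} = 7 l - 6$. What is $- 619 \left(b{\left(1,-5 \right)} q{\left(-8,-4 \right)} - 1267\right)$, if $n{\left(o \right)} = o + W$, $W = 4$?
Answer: $1289377$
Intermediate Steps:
$q{\left(G,l \right)} = 36 - 42 l$ ($q{\left(G,l \right)} = - 6 \left(7 l - 6\right) = - 6 \left(-6 + 7 l\right) = 36 - 42 l$)
$n{\left(o \right)} = 4 + o$ ($n{\left(o \right)} = o + 4 = 4 + o$)
$b{\left(g,z \right)} = -5 + g$ ($b{\left(g,z \right)} = g + \left(4 - 3\right) \left(-5\right) = g + 1 \left(-5\right) = g - 5 = -5 + g$)
$- 619 \left(b{\left(1,-5 \right)} q{\left(-8,-4 \right)} - 1267\right) = - 619 \left(\left(-5 + 1\right) \left(36 - -168\right) - 1267\right) = - 619 \left(- 4 \left(36 + 168\right) - 1267\right) = - 619 \left(\left(-4\right) 204 - 1267\right) = - 619 \left(-816 - 1267\right) = \left(-619\right) \left(-2083\right) = 1289377$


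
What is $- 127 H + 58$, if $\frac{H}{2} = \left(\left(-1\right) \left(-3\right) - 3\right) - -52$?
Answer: $-13150$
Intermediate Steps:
$H = 104$ ($H = 2 \left(\left(\left(-1\right) \left(-3\right) - 3\right) - -52\right) = 2 \left(\left(3 - 3\right) + 52\right) = 2 \left(0 + 52\right) = 2 \cdot 52 = 104$)
$- 127 H + 58 = \left(-127\right) 104 + 58 = -13208 + 58 = -13150$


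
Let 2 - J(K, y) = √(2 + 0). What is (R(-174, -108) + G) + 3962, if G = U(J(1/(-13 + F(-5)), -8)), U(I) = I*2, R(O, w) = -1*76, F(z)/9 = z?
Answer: 3890 - 2*√2 ≈ 3887.2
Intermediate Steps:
F(z) = 9*z
J(K, y) = 2 - √2 (J(K, y) = 2 - √(2 + 0) = 2 - √2)
R(O, w) = -76
U(I) = 2*I
G = 4 - 2*√2 (G = 2*(2 - √2) = 4 - 2*√2 ≈ 1.1716)
(R(-174, -108) + G) + 3962 = (-76 + (4 - 2*√2)) + 3962 = (-72 - 2*√2) + 3962 = 3890 - 2*√2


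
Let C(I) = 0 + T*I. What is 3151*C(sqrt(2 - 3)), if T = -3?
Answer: -9453*I ≈ -9453.0*I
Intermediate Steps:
C(I) = -3*I (C(I) = 0 - 3*I = -3*I)
3151*C(sqrt(2 - 3)) = 3151*(-3*sqrt(2 - 3)) = 3151*(-3*I) = -9453*I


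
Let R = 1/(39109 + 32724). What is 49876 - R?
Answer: 3582742707/71833 ≈ 49876.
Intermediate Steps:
R = 1/71833 ≈ 1.3921e-5
49876 - R = 49876 - 1*1/71833 = 49876 - 1/71833 = 3582742707/71833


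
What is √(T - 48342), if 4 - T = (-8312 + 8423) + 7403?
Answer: 2*I*√13963 ≈ 236.33*I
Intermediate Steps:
T = -7510 (T = 4 - ((-8312 + 8423) + 7403) = 4 - (111 + 7403) = 4 - 1*7514 = 4 - 7514 = -7510)
√(T - 48342) = √(-7510 - 48342) = √(-55852) = 2*I*√13963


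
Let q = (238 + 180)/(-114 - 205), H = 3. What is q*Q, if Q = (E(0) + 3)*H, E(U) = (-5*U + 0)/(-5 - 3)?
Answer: -342/29 ≈ -11.793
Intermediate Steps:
E(U) = 5*U/8 (E(U) = -5*U/(-8) = -5*U*(-1/8) = 5*U/8)
q = -38/29 (q = 418/(-319) = 418*(-1/319) = -38/29 ≈ -1.3103)
Q = 9 (Q = ((5/8)*0 + 3)*3 = (0 + 3)*3 = 3*3 = 9)
q*Q = -38/29*9 = -342/29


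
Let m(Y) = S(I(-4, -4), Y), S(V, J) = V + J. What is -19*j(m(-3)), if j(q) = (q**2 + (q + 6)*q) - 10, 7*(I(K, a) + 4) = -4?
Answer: -55138/49 ≈ -1125.3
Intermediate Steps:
I(K, a) = -32/7 (I(K, a) = -4 + (1/7)*(-4) = -4 - 4/7 = -32/7)
S(V, J) = J + V
m(Y) = -32/7 + Y (m(Y) = Y - 32/7 = -32/7 + Y)
j(q) = -10 + q**2 + q*(6 + q) (j(q) = (q**2 + (6 + q)*q) - 10 = (q**2 + q*(6 + q)) - 10 = -10 + q**2 + q*(6 + q))
-19*j(m(-3)) = -19*(-10 + 2*(-32/7 - 3)**2 + 6*(-32/7 - 3)) = -19*(-10 + 2*(-53/7)**2 + 6*(-53/7)) = -19*(-10 + 2*(2809/49) - 318/7) = -19*(-10 + 5618/49 - 318/7) = -19*2902/49 = -55138/49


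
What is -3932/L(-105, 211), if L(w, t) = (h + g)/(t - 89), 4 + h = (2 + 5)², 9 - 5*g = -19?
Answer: -2398520/253 ≈ -9480.3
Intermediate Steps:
g = 28/5 (g = 9/5 - ⅕*(-19) = 9/5 + 19/5 = 28/5 ≈ 5.6000)
h = 45 (h = -4 + (2 + 5)² = -4 + 7² = -4 + 49 = 45)
L(w, t) = 253/(5*(-89 + t)) (L(w, t) = (45 + 28/5)/(t - 89) = 253/(5*(-89 + t)))
-3932/L(-105, 211) = -3932/(253/(5*(-89 + 211))) = -3932/((253/5)/122) = -3932/((253/5)*(1/122)) = -3932/253/610 = -3932*610/253 = -2398520/253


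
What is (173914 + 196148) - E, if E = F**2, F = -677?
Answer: -88267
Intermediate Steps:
E = 458329 (E = (-677)**2 = 458329)
(173914 + 196148) - E = (173914 + 196148) - 1*458329 = 370062 - 458329 = -88267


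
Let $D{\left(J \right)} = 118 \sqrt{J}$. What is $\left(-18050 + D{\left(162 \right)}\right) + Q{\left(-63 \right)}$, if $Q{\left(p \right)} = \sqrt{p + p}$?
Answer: $-18050 + 1062 \sqrt{2} + 3 i \sqrt{14} \approx -16548.0 + 11.225 i$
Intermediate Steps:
$Q{\left(p \right)} = \sqrt{2} \sqrt{p}$ ($Q{\left(p \right)} = \sqrt{2 p} = \sqrt{2} \sqrt{p}$)
$\left(-18050 + D{\left(162 \right)}\right) + Q{\left(-63 \right)} = \left(-18050 + 118 \sqrt{162}\right) + \sqrt{2} \sqrt{-63} = \left(-18050 + 118 \cdot 9 \sqrt{2}\right) + \sqrt{2} \cdot 3 i \sqrt{7} = \left(-18050 + 1062 \sqrt{2}\right) + 3 i \sqrt{14} = -18050 + 1062 \sqrt{2} + 3 i \sqrt{14}$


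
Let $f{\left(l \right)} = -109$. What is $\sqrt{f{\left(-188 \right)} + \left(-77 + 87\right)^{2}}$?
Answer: $3 i \approx 3.0 i$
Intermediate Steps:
$\sqrt{f{\left(-188 \right)} + \left(-77 + 87\right)^{2}} = \sqrt{-109 + \left(-77 + 87\right)^{2}} = \sqrt{-109 + 10^{2}} = \sqrt{-109 + 100} = \sqrt{-9} = 3 i$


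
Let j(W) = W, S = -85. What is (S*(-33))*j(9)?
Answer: 25245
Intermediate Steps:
(S*(-33))*j(9) = -85*(-33)*9 = 2805*9 = 25245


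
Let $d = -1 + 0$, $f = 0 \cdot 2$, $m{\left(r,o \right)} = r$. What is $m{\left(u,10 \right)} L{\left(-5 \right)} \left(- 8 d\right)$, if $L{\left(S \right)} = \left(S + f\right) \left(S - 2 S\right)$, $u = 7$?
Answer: $-1400$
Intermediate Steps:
$f = 0$
$L{\left(S \right)} = - S^{2}$ ($L{\left(S \right)} = \left(S + 0\right) \left(S - 2 S\right) = S \left(- S\right) = - S^{2}$)
$d = -1$
$m{\left(u,10 \right)} L{\left(-5 \right)} \left(- 8 d\right) = 7 \left(- \left(-5\right)^{2}\right) \left(\left(-8\right) \left(-1\right)\right) = 7 \left(\left(-1\right) 25\right) 8 = 7 \left(-25\right) 8 = \left(-175\right) 8 = -1400$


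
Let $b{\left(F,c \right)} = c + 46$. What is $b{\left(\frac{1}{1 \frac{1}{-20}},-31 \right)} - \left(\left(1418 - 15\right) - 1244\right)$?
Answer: $-144$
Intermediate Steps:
$b{\left(F,c \right)} = 46 + c$
$b{\left(\frac{1}{1 \frac{1}{-20}},-31 \right)} - \left(\left(1418 - 15\right) - 1244\right) = \left(46 - 31\right) - \left(\left(1418 - 15\right) - 1244\right) = 15 - \left(1403 - 1244\right) = 15 - 159 = -144$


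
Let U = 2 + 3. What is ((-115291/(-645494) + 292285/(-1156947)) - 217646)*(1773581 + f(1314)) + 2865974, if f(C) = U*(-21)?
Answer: -144128081916257032719692/373401173409 ≈ -3.8599e+11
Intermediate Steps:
U = 5
f(C) = -105 (f(C) = 5*(-21) = -105)
((-115291/(-645494) + 292285/(-1156947)) - 217646)*(1773581 + f(1314)) + 2865974 = ((-115291/(-645494) + 292285/(-1156947)) - 217646)*(1773581 - 105) + 2865974 = ((-115291*(-1/645494) + 292285*(-1/1156947)) - 217646)*1773476 + 2865974 = ((115291/645494 - 292285/1156947) - 217646)*1773476 + 2865974 = (-55282637213/746802346818 - 217646)*1773476 + 2865974 = -162538598858187641/746802346818*1773476 + 2865974 = -144129152074311592405058/373401173409 + 2865974 = -144128081916257032719692/373401173409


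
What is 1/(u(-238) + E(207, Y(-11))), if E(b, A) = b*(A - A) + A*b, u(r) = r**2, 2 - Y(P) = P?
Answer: 1/59335 ≈ 1.6853e-5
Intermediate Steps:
Y(P) = 2 - P
E(b, A) = A*b (E(b, A) = b*0 + A*b = 0 + A*b = A*b)
1/(u(-238) + E(207, Y(-11))) = 1/((-238)**2 + (2 - 1*(-11))*207) = 1/(56644 + (2 + 11)*207) = 1/(56644 + 13*207) = 1/(56644 + 2691) = 1/59335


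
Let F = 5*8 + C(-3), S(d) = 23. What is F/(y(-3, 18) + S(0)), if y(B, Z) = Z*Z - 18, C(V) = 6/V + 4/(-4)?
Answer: 37/329 ≈ 0.11246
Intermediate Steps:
C(V) = -1 + 6/V (C(V) = 6/V + 4*(-1/4) = 6/V - 1 = -1 + 6/V)
y(B, Z) = -18 + Z**2 (y(B, Z) = Z**2 - 18 = -18 + Z**2)
F = 37 (F = 5*8 + (6 - 1*(-3))/(-3) = 40 - (6 + 3)/3 = 40 - 1/3*9 = 40 - 3 = 37)
F/(y(-3, 18) + S(0)) = 37/((-18 + 18**2) + 23) = 37/((-18 + 324) + 23) = 37/(306 + 23) = 37/329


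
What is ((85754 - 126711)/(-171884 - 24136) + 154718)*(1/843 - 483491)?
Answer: -280934519215473616/3755565 ≈ -7.4805e+10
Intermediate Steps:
((85754 - 126711)/(-171884 - 24136) + 154718)*(1/843 - 483491) = (-40957/(-196020) + 154718)*(1/843 - 483491) = (-40957*(-1/196020) + 154718)*(-407582912/843) = (40957/196020 + 154718)*(-407582912/843) = (30327863317/196020)*(-407582912/843) = -280934519215473616/3755565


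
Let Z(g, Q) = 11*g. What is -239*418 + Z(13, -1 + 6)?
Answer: -99759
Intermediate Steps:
-239*418 + Z(13, -1 + 6) = -239*418 + 11*13 = -99902 + 143 = -99759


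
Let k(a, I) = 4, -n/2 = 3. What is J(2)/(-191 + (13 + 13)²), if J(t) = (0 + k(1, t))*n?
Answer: -24/485 ≈ -0.049485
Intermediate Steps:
n = -6 (n = -2*3 = -6)
J(t) = -24 (J(t) = (0 + 4)*(-6) = 4*(-6) = -24)
J(2)/(-191 + (13 + 13)²) = -24/(-191 + (13 + 13)²) = -24/(-191 + 26²) = -24/(-191 + 676) = -24/485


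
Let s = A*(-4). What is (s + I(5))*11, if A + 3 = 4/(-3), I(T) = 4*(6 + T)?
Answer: 2024/3 ≈ 674.67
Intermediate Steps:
I(T) = 24 + 4*T
A = -13/3 (A = -3 + 4/(-3) = -3 + 4*(-⅓) = -3 - 4/3 = -13/3 ≈ -4.3333)
s = 52/3 (s = -13/3*(-4) = 52/3 ≈ 17.333)
(s + I(5))*11 = (52/3 + (24 + 4*5))*11 = (52/3 + (24 + 20))*11 = (52/3 + 44)*11 = (184/3)*11 = 2024/3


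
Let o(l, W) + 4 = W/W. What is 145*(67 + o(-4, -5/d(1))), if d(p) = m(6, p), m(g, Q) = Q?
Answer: 9280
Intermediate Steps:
d(p) = p
o(l, W) = -3 (o(l, W) = -4 + W/W = -4 + 1 = -3)
145*(67 + o(-4, -5/d(1))) = 145*(67 - 3) = 145*64 = 9280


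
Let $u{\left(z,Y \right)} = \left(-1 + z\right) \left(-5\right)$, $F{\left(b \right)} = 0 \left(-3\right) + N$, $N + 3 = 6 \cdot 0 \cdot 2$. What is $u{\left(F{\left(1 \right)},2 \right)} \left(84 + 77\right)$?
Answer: $3220$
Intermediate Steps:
$N = -3$ ($N = -3 + 6 \cdot 0 \cdot 2 = -3 + 0 \cdot 2 = -3 + 0 = -3$)
$F{\left(b \right)} = -3$ ($F{\left(b \right)} = 0 \left(-3\right) - 3 = 0 - 3 = -3$)
$u{\left(z,Y \right)} = 5 - 5 z$
$u{\left(F{\left(1 \right)},2 \right)} \left(84 + 77\right) = \left(5 - -15\right) \left(84 + 77\right) = \left(5 + 15\right) 161 = 20 \cdot 161 = 3220$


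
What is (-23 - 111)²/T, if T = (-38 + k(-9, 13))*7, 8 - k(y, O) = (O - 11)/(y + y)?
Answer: -161604/1883 ≈ -85.823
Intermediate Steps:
k(y, O) = 8 - (-11 + O)/(2*y) (k(y, O) = 8 - (O - 11)/(y + y) = 8 - (-11 + O)/(2*y))
T = -1883/9 (T = (-38 + (½)*(11 - 1*13 + 16*(-9))/(-9))*7 = (-38 + (½)*(-⅑)*(11 - 13 - 144))*7 = (-38 + (½)*(-⅑)*(-146))*7 = (-38 + 73/9)*7 = -269/9*7 = -1883/9 ≈ -209.22)
(-23 - 111)²/T = (-23 - 111)²/(-1883/9) = (-134)²*(-9/1883) = 17956*(-9/1883) = -161604/1883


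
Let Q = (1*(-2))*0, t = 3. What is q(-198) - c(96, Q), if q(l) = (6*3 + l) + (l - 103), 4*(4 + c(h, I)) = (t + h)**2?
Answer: -11709/4 ≈ -2927.3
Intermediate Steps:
Q = 0 (Q = -2*0 = 0)
c(h, I) = -4 + (3 + h)**2/4
q(l) = -85 + 2*l (q(l) = (18 + l) + (-103 + l) = -85 + 2*l)
q(-198) - c(96, Q) = (-85 + 2*(-198)) - (-4 + (3 + 96)**2/4) = (-85 - 396) - (-4 + (1/4)*99**2) = -481 - (-4 + (1/4)*9801) = -481 - (-4 + 9801/4) = -481 - 1*9785/4 = -481 - 9785/4 = -11709/4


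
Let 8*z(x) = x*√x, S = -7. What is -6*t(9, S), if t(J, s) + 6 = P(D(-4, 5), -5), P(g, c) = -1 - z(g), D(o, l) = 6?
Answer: 42 + 9*√6/2 ≈ 53.023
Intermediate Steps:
z(x) = x^(3/2)/8 (z(x) = (x*√x)/8 = x^(3/2)/8)
P(g, c) = -1 - g^(3/2)/8
t(J, s) = -7 - 3*√6/4 (t(J, s) = -6 + (-1 - 3*√6/4) = -7 - 3*√6/4)
-6*t(9, S) = -6*(-7 - 3*√6/4) = 42 + 9*√6/2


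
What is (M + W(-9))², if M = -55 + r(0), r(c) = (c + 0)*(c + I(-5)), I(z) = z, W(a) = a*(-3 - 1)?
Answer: 361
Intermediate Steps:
W(a) = -4*a (W(a) = a*(-4) = -4*a)
r(c) = c*(-5 + c) (r(c) = (c + 0)*(c - 5) = c*(-5 + c))
M = -55 (M = -55 + 0*(-5 + 0) = -55 + 0*(-5) = -55 + 0 = -55)
(M + W(-9))² = (-55 - 4*(-9))² = (-55 + 36)² = (-19)² = 361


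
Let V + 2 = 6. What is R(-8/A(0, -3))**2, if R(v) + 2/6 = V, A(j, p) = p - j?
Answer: 121/9 ≈ 13.444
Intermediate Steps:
V = 4 (V = -2 + 6 = 4)
R(v) = 11/3 (R(v) = -1/3 + 4 = 11/3)
R(-8/A(0, -3))**2 = (11/3)**2 = 121/9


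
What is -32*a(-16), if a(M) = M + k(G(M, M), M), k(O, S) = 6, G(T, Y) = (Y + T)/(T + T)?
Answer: 320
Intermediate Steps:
G(T, Y) = (T + Y)/(2*T) (G(T, Y) = (T + Y)/((2*T)) = (T + Y)*(1/(2*T)) = (T + Y)/(2*T))
a(M) = 6 + M (a(M) = M + 6 = 6 + M)
-32*a(-16) = -32*(6 - 16) = -32*(-10) = 320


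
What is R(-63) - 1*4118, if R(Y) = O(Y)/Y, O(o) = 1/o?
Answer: -16344341/3969 ≈ -4118.0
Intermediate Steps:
O(o) = 1/o
R(Y) = Y⁻² (R(Y) = 1/(Y*Y) = Y⁻²)
R(-63) - 1*4118 = (-63)⁻² - 1*4118 = 1/3969 - 4118 = -16344341/3969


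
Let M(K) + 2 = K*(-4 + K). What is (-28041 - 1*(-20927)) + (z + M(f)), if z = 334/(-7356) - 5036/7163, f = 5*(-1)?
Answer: -186308848123/26345514 ≈ -7071.8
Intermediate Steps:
f = -5
z = -19718629/26345514 (z = 334*(-1/7356) - 5036*1/7163 = -167/3678 - 5036/7163 = -19718629/26345514 ≈ -0.74846)
M(K) = -2 + K*(-4 + K)
(-28041 - 1*(-20927)) + (z + M(f)) = (-28041 - 1*(-20927)) + (-19718629/26345514 + (-2 + (-5)² - 4*(-5))) = (-28041 + 20927) + (-19718629/26345514 + (-2 + 25 + 20)) = -7114 + (-19718629/26345514 + 43) = -7114 + 1113138473/26345514 = -186308848123/26345514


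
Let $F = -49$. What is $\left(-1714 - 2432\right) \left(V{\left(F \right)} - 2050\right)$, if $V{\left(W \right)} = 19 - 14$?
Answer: $8478570$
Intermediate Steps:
$V{\left(W \right)} = 5$ ($V{\left(W \right)} = 19 - 14 = 5$)
$\left(-1714 - 2432\right) \left(V{\left(F \right)} - 2050\right) = \left(-1714 - 2432\right) \left(5 - 2050\right) = \left(-4146\right) \left(-2045\right) = 8478570$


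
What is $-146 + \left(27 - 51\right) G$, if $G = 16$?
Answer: $-530$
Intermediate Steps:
$-146 + \left(27 - 51\right) G = -146 + \left(27 - 51\right) 16 = -146 - 384 = -530$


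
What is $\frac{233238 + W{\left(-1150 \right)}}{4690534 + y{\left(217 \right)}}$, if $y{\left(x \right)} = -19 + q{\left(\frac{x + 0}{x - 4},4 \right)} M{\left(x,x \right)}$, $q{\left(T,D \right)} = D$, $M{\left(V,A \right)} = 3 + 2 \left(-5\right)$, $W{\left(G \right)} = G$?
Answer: $\frac{232088}{4690487} \approx 0.049481$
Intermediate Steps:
$M{\left(V,A \right)} = -7$ ($M{\left(V,A \right)} = 3 - 10 = -7$)
$y{\left(x \right)} = -47$ ($y{\left(x \right)} = -19 + 4 \left(-7\right) = -19 - 28 = -47$)
$\frac{233238 + W{\left(-1150 \right)}}{4690534 + y{\left(217 \right)}} = \frac{233238 - 1150}{4690534 - 47} = \frac{232088}{4690487}$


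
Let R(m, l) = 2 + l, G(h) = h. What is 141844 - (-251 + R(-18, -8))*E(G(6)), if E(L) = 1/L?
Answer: 851321/6 ≈ 1.4189e+5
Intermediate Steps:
141844 - (-251 + R(-18, -8))*E(G(6)) = 141844 - (-251 + (2 - 8))/6 = 141844 - (-251 - 6)/6 = 141844 - (-257)/6 = 141844 - 1*(-257/6) = 141844 + 257/6 = 851321/6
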